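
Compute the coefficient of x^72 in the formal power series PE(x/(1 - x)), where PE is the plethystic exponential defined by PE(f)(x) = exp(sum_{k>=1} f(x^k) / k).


For f(x) = x/(1 - x) we have
sum_{k>=1} f(x^k) / k = sum_{k>=1} (1/k) * x^k / (1 - x^k) = sum_{k, m >= 1} x^(k m) / k,
which after exponentiating simplifies to
PE(x/(1 - x)) = prod_{k>=1} 1 / (1 - x^k).
This is the generating function for the partition function p(n), so the coefficient of x^72 is p(72).
Computing p(72) by dynamic programming over parts 1, 2, ..., 72: p(72) = 5392783.

5392783


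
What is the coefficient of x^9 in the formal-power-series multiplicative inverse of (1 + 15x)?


The inverse is 1/(1 + 15x). Apply the geometric identity 1/(1 - y) = sum_{k>=0} y^k with y = -15x:
1/(1 + 15x) = sum_{k>=0} (-15)^k x^k.
So the coefficient of x^9 is (-15)^9 = -38443359375.

-38443359375


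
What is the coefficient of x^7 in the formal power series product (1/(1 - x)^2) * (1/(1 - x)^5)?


Combine the factors: (1/(1 - x)^2) * (1/(1 - x)^5) = 1/(1 - x)^7.
Then use 1/(1 - x)^r = sum_{k>=0} C(k + r - 1, r - 1) x^k with r = 7 and k = 7:
C(13, 6) = 1716.

1716


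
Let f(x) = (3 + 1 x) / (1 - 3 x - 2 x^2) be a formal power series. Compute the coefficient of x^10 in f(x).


Write f(x) = sum_{k>=0} a_k x^k. Multiplying both sides by 1 - 3 x - 2 x^2 gives
(1 - 3 x - 2 x^2) sum_{k>=0} a_k x^k = 3 + 1 x.
Matching coefficients:
 x^0: a_0 = 3
 x^1: a_1 - 3 a_0 = 1  =>  a_1 = 3*3 + 1 = 10
 x^k (k >= 2): a_k = 3 a_{k-1} + 2 a_{k-2}.
Iterating: a_2 = 36, a_3 = 128, a_4 = 456, a_5 = 1624, a_6 = 5784, a_7 = 20600, a_8 = 73368, a_9 = 261304, a_10 = 930648.
So the coefficient of x^10 is 930648.

930648


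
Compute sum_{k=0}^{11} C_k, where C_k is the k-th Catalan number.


C_0 through C_11: 1, 1, 2, 5, 14, 42, 132, 429, 1430, 4862, 16796, 58786
Sum = 1 + 1 + 2 + 5 + 14 + 42 + 132 + 429 + 1430 + 4862 + 16796 + 58786
= 82500

82500


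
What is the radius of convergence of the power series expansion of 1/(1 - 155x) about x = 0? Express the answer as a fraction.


Expanding 1/(1 - 155x) = sum_{k>=0} 155^k x^k, the series converges when |155x| < 1, i.e., |x| < 1/155.
So the radius of convergence is 1/155 = 1/155.

1/155


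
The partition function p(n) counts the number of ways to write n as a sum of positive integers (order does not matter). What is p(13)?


Using the generating function prod_{k>=1} 1/(1-x^k), we compute p(13).
By dynamic programming over parts 1 through 13:
p(13) = 101

101


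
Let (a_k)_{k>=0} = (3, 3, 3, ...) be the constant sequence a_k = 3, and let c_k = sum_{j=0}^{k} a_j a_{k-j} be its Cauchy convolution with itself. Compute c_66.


Since a_j = 3 for all j >= 0, the convolution sum becomes
c_k = sum_{j=0}^{k} 3 * 3 = 9 * (k + 1).
Equivalently, the generating function of (a_k) is 3/(1 - x) and its square is 9/(1 - x)^2 = sum_{k>=0} 9(k + 1) x^k.
For k = 66: 9 * 67 = 603.

603


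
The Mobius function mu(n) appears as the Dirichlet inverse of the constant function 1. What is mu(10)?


10 = 2 * 5 (all distinct primes).
mu(10) = (-1)^2 = 1

1


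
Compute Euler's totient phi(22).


phi(n) counts integers in [1, n] coprime to n. Using the multiplicative formula phi(n) = n * prod_{p | n} (1 - 1/p):
22 = 2 * 11, so
phi(22) = 22 * (1 - 1/2) * (1 - 1/11) = 10.

10


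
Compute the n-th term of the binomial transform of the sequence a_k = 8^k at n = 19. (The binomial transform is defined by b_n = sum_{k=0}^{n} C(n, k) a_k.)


With a_k = 8^k, b_n = sum_{k=0}^{n} C(n, k) 8^k = (1 + 8)^n by the binomial theorem.
For n = 19: (1 + 8)^19 = 9^19 = 1350851717672992089.

1350851717672992089


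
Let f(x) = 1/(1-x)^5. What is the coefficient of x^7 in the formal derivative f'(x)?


Differentiate: d/dx [ 1/(1-x)^r ] = r / (1-x)^(r+1).
Here r = 5, so f'(x) = 5 / (1-x)^6.
The expansion of 1/(1-x)^(r+1) has coefficient of x^n equal to C(n+r, r).
So the coefficient of x^7 in f'(x) is
5 * C(12, 5) = 5 * 792 = 3960

3960


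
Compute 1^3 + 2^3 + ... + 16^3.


This power sum has a closed form given by Faulhaber's formula
sum_{k=1}^{m} k^p = (1 / (p + 1)) * sum_{j=0}^{p} C(p + 1, j) B_j m^(p + 1 - j),
but for small m direct computation is fastest:
1 + 8 + 27 + 64 + 125 + 216 + 343 + 512 + 729 + 1000 + 1331 + 1728 + 2197 + 2744 + 3375 + 4096 = 18496.

18496


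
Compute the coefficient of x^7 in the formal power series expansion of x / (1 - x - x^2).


Let f(x) = sum_{k>=0} a_k x^k. Multiplying f(x) * (1 - x - x^2) = x and matching coefficients gives a_0 = 0, a_1 = 1, and a_k = a_{k-1} + a_{k-2} for k >= 2. These are the Fibonacci numbers F_k.
Iterating from F_0 = 0, F_1 = 1:
F_0=0, F_1=1, F_2=1, F_3=2, F_4=3, F_5=5, F_6=8, F_7=13
F_7 = 13.

13


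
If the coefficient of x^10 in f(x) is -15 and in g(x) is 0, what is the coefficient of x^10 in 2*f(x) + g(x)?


Scalar multiplication scales coefficients: 2 * -15 = -30.
Then add the g coefficient: -30 + 0
= -30

-30


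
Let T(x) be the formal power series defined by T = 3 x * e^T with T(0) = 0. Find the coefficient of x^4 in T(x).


Apply the Lagrange inversion formula: if T = 3 x * phi(T) with phi(t) = e^t, then
[x^n] T = 3^n * (1/n) [t^(n-1)] phi(t)^n = 3^n * (1/n) [t^(n-1)] e^(n t) = 3^n * (1/n) * n^(n-1) / (n-1)! = 3^n * n^(n-1) / n!.
When c = 1 this is the Cayley count of rooted labeled trees on n vertices, divided by n!.
For n = 4: 3^4 * 4^3 / 4! = 81 * 64/24 = 216.

216


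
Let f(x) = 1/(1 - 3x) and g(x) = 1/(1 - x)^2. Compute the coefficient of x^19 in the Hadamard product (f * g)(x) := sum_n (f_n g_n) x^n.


f has coefficients f_k = 3^k. For g = 1/(1 - x)^2 the coefficient is g_k = C(k + 1, 1) = k + 1. The Hadamard coefficient is (f * g)_k = 3^k * (k + 1).
For k = 19: 3^19 * 20 = 1162261467 * 20 = 23245229340.

23245229340


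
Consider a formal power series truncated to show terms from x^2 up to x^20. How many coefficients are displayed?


From x^2 to x^20 inclusive, the count is 20 - 2 + 1 = 19.

19


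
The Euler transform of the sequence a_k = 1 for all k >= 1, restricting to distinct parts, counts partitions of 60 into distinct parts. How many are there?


Partitions of 60 into distinct parts can be computed via generating function.
Product (1+x)(1+x^2)(1+x^3)...
The coefficient of x^60 = 10880

10880


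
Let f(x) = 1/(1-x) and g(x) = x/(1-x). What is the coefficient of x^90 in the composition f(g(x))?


First simplify the composition: f(g(x)) = 1/(1 - x/(1-x)) = (1-x)/((1-x) - x) = (1-x)/(1-2x).
Now extract the coefficient. Write (1-x)/(1-2x) = 1/(1-2x) - x/(1-2x).
The coefficient of x^n in 1/(1-2x) is 2^n, and in x/(1-2x) is 2^(n-1) (for n >= 1).
So the coefficient of x^90 is 2^90 - 2^89 = 1237940039285380274899124224 - 618970019642690137449562112 = 618970019642690137449562112.

618970019642690137449562112


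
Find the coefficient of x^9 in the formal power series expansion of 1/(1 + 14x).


Write 1/(1 + c x) = 1/(1 - (-c) x) and apply the geometric-series identity
1/(1 - y) = sum_{k>=0} y^k to get 1/(1 + c x) = sum_{k>=0} (-c)^k x^k.
So the coefficient of x^k is (-c)^k = (-1)^k * c^k.
Here c = 14 and k = 9:
(-14)^9 = -1 * 20661046784 = -20661046784

-20661046784


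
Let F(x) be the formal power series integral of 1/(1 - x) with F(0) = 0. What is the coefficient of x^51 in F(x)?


1/(1 - x) = sum_{k>=0} x^k. Integrating termwise and using F(0) = 0 gives
F(x) = sum_{k>=0} x^(k+1) / (k+1) = sum_{m>=1} x^m / m = -ln(1 - x).
So the coefficient of x^51 is 1/51 = 1/51.

1/51


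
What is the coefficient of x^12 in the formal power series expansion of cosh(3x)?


The Maclaurin series is cosh(t) = sum_{m>=0} t^(2m) / (2m)!, so substituting t = 3x, only even powers of x are nonzero, with coefficient of x^(2m) equal to 3^(2m) / (2m)!.
For x^12 the coefficient is 3^12/12! = 531441/479001600 = 2187/1971200.

2187/1971200


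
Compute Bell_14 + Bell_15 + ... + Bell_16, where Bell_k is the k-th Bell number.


Recall Bell_k counts set partitions of a k-set (with Bell_0 = 1 by convention).
Bell_14 through Bell_16: 190899322, 1382958545, 10480142147
Sum = 190899322 + 1382958545 + 10480142147 = 12054000014.

12054000014


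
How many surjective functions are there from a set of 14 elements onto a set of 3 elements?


By inclusion-exclusion on which target elements are missed, the number of surjections from an n-set onto a k-set is
surj(n, k) = sum_{j=0}^{k} (-1)^j C(k, j) (k - j)^n.
Equivalently surj(n, k) = k! * S(n, k), where S(n, k) is the Stirling number of the second kind.
For n = 14, k = 3:
S(14, 3) = 788970, so
surj = 3! * 788970 = 6 * 788970 = 4733820.

4733820


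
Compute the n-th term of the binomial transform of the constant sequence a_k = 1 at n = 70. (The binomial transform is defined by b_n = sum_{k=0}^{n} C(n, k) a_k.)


With a_k = 1 for all k, b_n = sum_{k=0}^{n} C(n, k) = 2^n by the binomial theorem.
For n = 70: 2^70 = 1180591620717411303424.

1180591620717411303424


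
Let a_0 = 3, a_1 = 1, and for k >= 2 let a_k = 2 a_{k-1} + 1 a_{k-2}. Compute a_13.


Iterating the recurrence forward:
a_0 = 3
a_1 = 1
a_2 = 2*1 + 1*3 = 5
a_3 = 2*5 + 1*1 = 11
a_4 = 2*11 + 1*5 = 27
a_5 = 2*27 + 1*11 = 65
a_6 = 2*65 + 1*27 = 157
a_7 = 2*157 + 1*65 = 379
a_8 = 2*379 + 1*157 = 915
a_9 = 2*915 + 1*379 = 2209
a_10 = 2*2209 + 1*915 = 5333
a_11 = 2*5333 + 1*2209 = 12875
a_12 = 2*12875 + 1*5333 = 31083
a_13 = 2*31083 + 1*12875 = 75041
So a_13 = 75041.

75041


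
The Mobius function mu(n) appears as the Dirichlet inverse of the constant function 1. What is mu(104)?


104 has a squared prime factor, so mu(104) = 0.
Factorization reveals a repeated prime.

0


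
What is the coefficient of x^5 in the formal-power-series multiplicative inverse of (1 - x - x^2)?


Let the inverse be f(x) = sum_{k>=0} a_k x^k. From f(x) * (1 - x - x^2) = 1 and matching coefficients:
 x^0: a_0 = 1.
 x^1: a_1 - a_0 = 0, so a_1 = 1.
 x^k (k >= 2): a_k - a_{k-1} - a_{k-2} = 0, i.e. a_k = a_{k-1} + a_{k-2}.
This is the Fibonacci-type recurrence shifted so that a_0 = a_1 = 1.
Iterating: a_0=1, a_1=1, a_2=2, a_3=3, a_4=5, a_5=8
a_5 = 8.

8


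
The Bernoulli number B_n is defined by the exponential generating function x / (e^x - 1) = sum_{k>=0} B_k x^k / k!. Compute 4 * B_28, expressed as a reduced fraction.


Bernoulli numbers can also be computed recursively via B_0 = 1 and sum_{j=0}^{m} C(m+1, j) B_j = 0 for m >= 1. Odd-index Bernoulli numbers vanish for k >= 3.
Computing B_28 = -23749461029/870, so 4 * B_28 = 4 * -23749461029/870 = -47498922058/435.

-47498922058/435


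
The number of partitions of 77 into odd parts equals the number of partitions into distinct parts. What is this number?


Computing partitions of 77 into odd parts (1, 3, 5, ...):
Using the generating function prod_{k>=0} 1/(1-x^(2k+1)),
the count is 58499

58499


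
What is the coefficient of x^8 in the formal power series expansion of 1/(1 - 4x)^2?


The general identity 1/(1 - c x)^r = sum_{k>=0} c^k C(k + r - 1, r - 1) x^k follows by substituting y = c x into 1/(1 - y)^r = sum_{k>=0} C(k + r - 1, r - 1) y^k.
For c = 4, r = 2, k = 8:
4^8 * C(9, 1) = 65536 * 9 = 589824.

589824


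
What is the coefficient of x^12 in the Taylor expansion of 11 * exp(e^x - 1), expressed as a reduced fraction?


exp(e^x - 1) = sum_{k>=0} Bell_k x^k / k!, where Bell_k is the k-th Bell number.
So the coefficient of x^12 is 11 * Bell_12 / 12!.
Computing: Bell_12 = 4213597 and 12! = 479001600, giving
11 * 4213597/479001600 = 4213597/43545600.

4213597/43545600


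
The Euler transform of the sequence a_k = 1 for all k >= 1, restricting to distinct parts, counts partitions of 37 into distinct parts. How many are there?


Partitions of 37 into distinct parts can be computed via generating function.
Product (1+x)(1+x^2)(1+x^3)...
The coefficient of x^37 = 760

760


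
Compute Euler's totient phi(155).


phi(n) counts integers in [1, n] coprime to n. Using the multiplicative formula phi(n) = n * prod_{p | n} (1 - 1/p):
155 = 5 * 31, so
phi(155) = 155 * (1 - 1/5) * (1 - 1/31) = 120.

120


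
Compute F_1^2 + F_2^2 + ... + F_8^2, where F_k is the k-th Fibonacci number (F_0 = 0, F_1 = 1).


There is a standard identity sum_{k=0}^{N} F_k^2 = F_N * F_{N+1} (proved inductively from the telescoping relation F_k^2 = F_k F_{k+1} - F_{k-1} F_k). Then
sum_{k=1}^{8} F_k^2 = F_8 F_9 - F_0 F_1.
Computing: F_8 = 21, F_9 = 34, F_0 = 0, F_1 = 1.
Sum = 21 * 34 - 0 * 1 = 714.

714


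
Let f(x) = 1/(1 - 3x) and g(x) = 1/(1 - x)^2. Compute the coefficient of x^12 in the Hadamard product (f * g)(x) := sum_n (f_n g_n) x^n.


f has coefficients f_k = 3^k. For g = 1/(1 - x)^2 the coefficient is g_k = C(k + 1, 1) = k + 1. The Hadamard coefficient is (f * g)_k = 3^k * (k + 1).
For k = 12: 3^12 * 13 = 531441 * 13 = 6908733.

6908733


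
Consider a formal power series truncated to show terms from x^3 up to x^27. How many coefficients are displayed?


From x^3 to x^27 inclusive, the count is 27 - 3 + 1 = 25.

25


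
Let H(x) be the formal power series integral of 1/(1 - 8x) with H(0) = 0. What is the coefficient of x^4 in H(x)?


1/(1 - 8x) = sum_{k>=0} 8^k x^k. Integrating termwise with H(0) = 0:
H(x) = sum_{k>=0} 8^k x^(k+1) / (k+1) = sum_{m>=1} 8^(m-1) x^m / m.
For m = 4: 8^3/4 = 512/4 = 128.

128


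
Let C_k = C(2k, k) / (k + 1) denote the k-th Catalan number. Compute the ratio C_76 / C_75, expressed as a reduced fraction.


Using C_k = (2k)! / (k! (k+1)!), the ratio C_{k+1}/C_k simplifies to
C_{k+1}/C_k = [(2k+2)! / ((k+1)! (k+2)!)] * [k! (k+1)! / (2k)!]
 = (2k+2)(2k+1) / ((k+1)(k+2)) = 2(2k+1) / (k+2).
For k = 75: 2(2*75 + 1) / (75 + 2) = 302/77 = 302/77.

302/77


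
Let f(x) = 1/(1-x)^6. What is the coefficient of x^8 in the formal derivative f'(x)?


Differentiate: d/dx [ 1/(1-x)^r ] = r / (1-x)^(r+1).
Here r = 6, so f'(x) = 6 / (1-x)^7.
The expansion of 1/(1-x)^(r+1) has coefficient of x^n equal to C(n+r, r).
So the coefficient of x^8 in f'(x) is
6 * C(14, 6) = 6 * 3003 = 18018

18018


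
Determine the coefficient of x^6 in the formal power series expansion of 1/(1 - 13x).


The geometric series identity gives 1/(1 - c x) = sum_{k>=0} c^k x^k, so the coefficient of x^k is c^k.
Here c = 13 and k = 6.
Computing: 13^6 = 4826809

4826809


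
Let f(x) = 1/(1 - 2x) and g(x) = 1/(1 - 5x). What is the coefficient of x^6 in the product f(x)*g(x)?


The coefficient of x^n in f*g is the Cauchy product: sum_{k=0}^{n} a^k * b^(n-k).
With a=2, b=5, n=6:
sum_{k=0}^{6} 2^k * 5^(6-k)
= 25999

25999


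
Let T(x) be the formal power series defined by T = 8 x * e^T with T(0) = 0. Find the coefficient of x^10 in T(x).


Apply the Lagrange inversion formula: if T = 8 x * phi(T) with phi(t) = e^t, then
[x^n] T = 8^n * (1/n) [t^(n-1)] phi(t)^n = 8^n * (1/n) [t^(n-1)] e^(n t) = 8^n * (1/n) * n^(n-1) / (n-1)! = 8^n * n^(n-1) / n!.
When c = 1 this is the Cayley count of rooted labeled trees on n vertices, divided by n!.
For n = 10: 8^10 * 10^9 / 10! = 1073741824 * 1000000000/3628800 = 167772160000000/567.

167772160000000/567


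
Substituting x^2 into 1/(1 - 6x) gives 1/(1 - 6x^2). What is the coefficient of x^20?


The coefficient of x^(2m) in 1/(1 - 6x^2) is 6^m.
With n = 20 = 2*10, the coefficient is 6^10 = 60466176.

60466176


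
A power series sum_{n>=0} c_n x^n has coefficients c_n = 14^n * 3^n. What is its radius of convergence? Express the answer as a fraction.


By the root test (Cauchy-Hadamard), the radius is R = 1 / limsup_n |c_n|^(1/n).
Here |c_n|^(1/n) = (14^n * 3^n)^(1/n) = 14 * 3 = 42 for all n.
So R = 1/42 = 1/42.

1/42


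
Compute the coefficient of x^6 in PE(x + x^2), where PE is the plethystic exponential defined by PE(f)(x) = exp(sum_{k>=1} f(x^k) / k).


With f(x) = x + x^2, the exponent is sum_{k>=1} (x^k + x^(2k)) / k = -ln(1 - x) - ln(1 - x^2). Exponentiating:
PE(x + x^2) = 1 / ((1 - x)(1 - x^2)).
This is the generating function for partitions of n into parts of size 1 or 2. The number of 2's can be any j in 0..3, and the rest are 1's, so
[x^6] = floor(6/2) + 1 = 4.

4


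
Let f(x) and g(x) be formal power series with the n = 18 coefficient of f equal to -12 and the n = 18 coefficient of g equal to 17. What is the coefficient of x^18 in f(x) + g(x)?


Addition of formal power series is termwise.
The coefficient of x^18 in f + g = -12 + 17
= 5

5


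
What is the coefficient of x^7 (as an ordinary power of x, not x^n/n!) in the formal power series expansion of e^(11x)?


The exponential series is e^y = sum_{k>=0} y^k / k!. Substituting y = 11x gives
e^(11x) = sum_{k>=0} 11^k x^k / k!.
So the coefficient of x^n is a^n/n! with a = 11, n = 7:
11^7 / 7! = 19487171/5040 = 19487171/5040

19487171/5040


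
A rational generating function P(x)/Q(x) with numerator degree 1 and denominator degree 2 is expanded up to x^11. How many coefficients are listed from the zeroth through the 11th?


Expanding up to x^11 gives the coefficients for x^0, x^1, ..., x^11.
That is 11 + 1 = 12 coefficients in total.

12


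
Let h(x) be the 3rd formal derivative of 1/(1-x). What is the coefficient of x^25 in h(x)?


Differentiating 3 times: d^3/dx^3 [1/(1-x)] = 3!/(1-x)^4.
The expansion 1/(1-x)^4 = sum_{k>=0} C(k+3, 3) x^k, so the coefficient of x^n in 3!/(1-x)^4 is 3! * C(n+3, 3).
For n = 25: 6 * C(28, 3) = 6 * 3276 = 19656

19656


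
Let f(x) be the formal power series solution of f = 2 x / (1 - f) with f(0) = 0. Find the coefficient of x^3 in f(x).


Apply Lagrange inversion: f = 2 x * phi(f) with phi(t) = 1/(1 - t), so
[x^n] f = 2^n * (1/n) [t^(n-1)] phi(t)^n = 2^n * (1/n) [t^(n-1)] (1 - t)^(-n) = 2^n * (1/n) C(2n - 2, n - 1) = 2^n * C_{n-1}.
For n = 3: C_2 = C(4, 2) / 3 = 6/3 = 2.
With the 2^3 = 8 factor, the coefficient is 8 * 2 = 16.

16


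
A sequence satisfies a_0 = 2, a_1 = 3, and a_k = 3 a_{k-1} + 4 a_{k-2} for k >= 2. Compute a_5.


The characteristic equation is t^2 - 3 t - 4 = 0, with roots r_1 = 4 and r_2 = -1 (so c_1 = r_1 + r_2, c_2 = -r_1 r_2 as required).
One can use the closed form a_n = A r_1^n + B r_2^n, but direct iteration is more reliable:
a_0 = 2, a_1 = 3, a_2 = 17, a_3 = 63, a_4 = 257, a_5 = 1023.
So a_5 = 1023.

1023


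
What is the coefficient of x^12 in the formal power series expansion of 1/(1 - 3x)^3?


The general identity 1/(1 - c x)^r = sum_{k>=0} c^k C(k + r - 1, r - 1) x^k follows by substituting y = c x into 1/(1 - y)^r = sum_{k>=0} C(k + r - 1, r - 1) y^k.
For c = 3, r = 3, k = 12:
3^12 * C(14, 2) = 531441 * 91 = 48361131.

48361131


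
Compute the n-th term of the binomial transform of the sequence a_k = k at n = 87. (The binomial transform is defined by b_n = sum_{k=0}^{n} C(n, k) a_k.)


With a_k = k, b_n = sum_{k=0}^{n} C(n, k) k. Using k * C(n, k) = n * C(n-1, k-1) gives b_n = n * sum_{k>=1} C(n-1, k-1) = n * 2^(n-1).
For n = 87: 87 * 2^86 = 87 * 77371252455336267181195264 = 6731298963614255244763987968.

6731298963614255244763987968


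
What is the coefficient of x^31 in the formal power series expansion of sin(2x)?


The Maclaurin series is sin(t) = sum_{k>=0} (-1)^k t^(2k+1) / (2k+1)!, so substituting t = 2x, only odd powers of x are nonzero, with coefficient of x^(2k+1) equal to (-1)^k 2^(2k+1) / (2k+1)!.
Write 31 = 2*15 + 1, giving the coefficient (-1)^15 * 2^31 / 31! = -2147483648/8222838654177922817725562880000000 = -32/122529844256906551386796875.

-32/122529844256906551386796875


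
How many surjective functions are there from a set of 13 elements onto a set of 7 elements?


By inclusion-exclusion on which target elements are missed, the number of surjections from an n-set onto a k-set is
surj(n, k) = sum_{j=0}^{k} (-1)^j C(k, j) (k - j)^n.
Equivalently surj(n, k) = k! * S(n, k), where S(n, k) is the Stirling number of the second kind.
For n = 13, k = 7:
S(13, 7) = 5715424, so
surj = 7! * 5715424 = 5040 * 5715424 = 28805736960.

28805736960


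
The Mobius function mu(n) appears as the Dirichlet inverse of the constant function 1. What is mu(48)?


48 has a squared prime factor, so mu(48) = 0.
Factorization reveals a repeated prime.

0


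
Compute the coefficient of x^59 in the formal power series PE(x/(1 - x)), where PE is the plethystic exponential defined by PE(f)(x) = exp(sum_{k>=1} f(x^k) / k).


For f(x) = x/(1 - x) we have
sum_{k>=1} f(x^k) / k = sum_{k>=1} (1/k) * x^k / (1 - x^k) = sum_{k, m >= 1} x^(k m) / k,
which after exponentiating simplifies to
PE(x/(1 - x)) = prod_{k>=1} 1 / (1 - x^k).
This is the generating function for the partition function p(n), so the coefficient of x^59 is p(59).
Computing p(59) by dynamic programming over parts 1, 2, ..., 59: p(59) = 831820.

831820


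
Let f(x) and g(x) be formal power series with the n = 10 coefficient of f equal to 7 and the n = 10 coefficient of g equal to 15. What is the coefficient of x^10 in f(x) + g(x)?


Addition of formal power series is termwise.
The coefficient of x^10 in f + g = 7 + 15
= 22

22


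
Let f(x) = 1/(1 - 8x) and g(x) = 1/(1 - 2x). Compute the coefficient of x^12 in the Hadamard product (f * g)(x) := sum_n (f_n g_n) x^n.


f has coefficients f_k = 8^k and g has coefficients g_k = 2^k, so the Hadamard product has coefficient (f*g)_k = 8^k * 2^k = 16^k.
For k = 12: 16^12 = 281474976710656.

281474976710656


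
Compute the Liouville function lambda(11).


The Liouville function is lambda(k) = (-1)^Omega(k), where Omega(k) counts the prime factors of k with multiplicity.
Factoring: 11 = 11, so Omega(11) = 1.
lambda(11) = (-1)^1 = -1.

-1


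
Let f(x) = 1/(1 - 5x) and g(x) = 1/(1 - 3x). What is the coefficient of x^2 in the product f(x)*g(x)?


The coefficient of x^n in f*g is the Cauchy product: sum_{k=0}^{n} a^k * b^(n-k).
With a=5, b=3, n=2:
sum_{k=0}^{2} 5^k * 3^(2-k)
= 49

49


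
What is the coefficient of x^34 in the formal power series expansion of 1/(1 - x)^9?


The negative binomial / multiset identity is
1/(1 - x)^r = sum_{k>=0} C(k + r - 1, r - 1) x^k.
Here r = 9 and k = 34, so the coefficient is
C(34 + 8, 8) = C(42, 8)
= 118030185

118030185


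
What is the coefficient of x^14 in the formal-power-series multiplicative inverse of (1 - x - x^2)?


Let the inverse be f(x) = sum_{k>=0} a_k x^k. From f(x) * (1 - x - x^2) = 1 and matching coefficients:
 x^0: a_0 = 1.
 x^1: a_1 - a_0 = 0, so a_1 = 1.
 x^k (k >= 2): a_k - a_{k-1} - a_{k-2} = 0, i.e. a_k = a_{k-1} + a_{k-2}.
This is the Fibonacci-type recurrence shifted so that a_0 = a_1 = 1.
Iterating: a_0=1, a_1=1, a_2=2, a_3=3, a_4=5, a_5=8, a_6=13, a_7=21, a_8=34, a_9=55, ...
a_14 = 610.

610


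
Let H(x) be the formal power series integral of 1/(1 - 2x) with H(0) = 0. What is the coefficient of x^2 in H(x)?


1/(1 - 2x) = sum_{k>=0} 2^k x^k. Integrating termwise with H(0) = 0:
H(x) = sum_{k>=0} 2^k x^(k+1) / (k+1) = sum_{m>=1} 2^(m-1) x^m / m.
For m = 2: 2^1/2 = 2/2 = 1.

1


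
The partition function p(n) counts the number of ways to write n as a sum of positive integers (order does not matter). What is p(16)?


Using the generating function prod_{k>=1} 1/(1-x^k), we compute p(16).
By dynamic programming over parts 1 through 16:
p(16) = 231

231


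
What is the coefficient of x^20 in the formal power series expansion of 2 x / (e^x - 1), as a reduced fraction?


The exponential generating function for Bernoulli numbers is
x / (e^x - 1) = sum_{k>=0} B_k x^k / k!.
So the coefficient of x^20 in 2 x / (e^x - 1) is 2 B_20 / 20!.
Computing: B_20 = -174611/330, 20! = 2432902008176640000, giving
2 * -174611/330 / 2432902008176640000 = -174611/401428831349145600000.

-174611/401428831349145600000


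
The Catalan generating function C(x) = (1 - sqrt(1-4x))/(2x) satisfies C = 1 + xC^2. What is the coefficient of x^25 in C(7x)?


Substituting x -> 7x scales the n-th coefficient by 7^n, so [x^25] C(7x) = 7^25 * C_25.
C_25 = C(2*25, 25)/(26) = 126410606437752/26 = 4861946401452.
So 7^25 * 4861946401452 = 1341068619663964900807 * 4861946401452 = 6520203749475414994957027780771764.

6520203749475414994957027780771764


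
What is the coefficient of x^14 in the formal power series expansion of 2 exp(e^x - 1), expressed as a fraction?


exp(e^x - 1) is the exponential generating function for the Bell numbers Bell_k: exp(e^x - 1) = sum_{k>=0} Bell_k x^k / k!.
So the coefficient of x^14 in 2 exp(e^x - 1) is 2 Bell_14 / 14!.
Computing: Bell_14 = 190899322 and 14! = 87178291200, giving
2 * 190899322/87178291200 = 95449661/21794572800.

95449661/21794572800


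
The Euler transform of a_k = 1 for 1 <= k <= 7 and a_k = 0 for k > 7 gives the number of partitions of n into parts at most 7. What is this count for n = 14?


Partitions of 14 into parts at most 7:
Using generating function (1-x)^(-1)(1-x^2)^(-1)...(1-x^7)^(-1),
the coefficient of x^14 = 105

105


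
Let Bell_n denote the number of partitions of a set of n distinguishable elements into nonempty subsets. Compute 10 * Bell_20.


Bell_20 can be computed from the Bell triangle or from Dobinski's identity Bell_n = (1/e) * sum_{k>=0} k^n / k!.
Computing Bell_20 = 51724158235372.
Then 10 * 51724158235372 = 517241582353720.

517241582353720


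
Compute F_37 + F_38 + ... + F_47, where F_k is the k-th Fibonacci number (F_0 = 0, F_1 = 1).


Use the identity sum_{k=0}^{N} F_k = F_{N+2} - 1 (which follows from F_{k+2} - F_{k+1} = F_k). Then
sum_{k=37}^{47} F_k = (F_{49} - 1) - (F_{38} - 1) = F_{49} - F_{38}.
Computing: F_{49} = 7778742049, F_{38} = 39088169, so
Sum = 7778742049 - 39088169 = 7739653880.

7739653880


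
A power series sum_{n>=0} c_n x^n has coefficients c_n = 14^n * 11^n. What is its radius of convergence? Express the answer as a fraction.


By the root test (Cauchy-Hadamard), the radius is R = 1 / limsup_n |c_n|^(1/n).
Here |c_n|^(1/n) = (14^n * 11^n)^(1/n) = 14 * 11 = 154 for all n.
So R = 1/154 = 1/154.

1/154


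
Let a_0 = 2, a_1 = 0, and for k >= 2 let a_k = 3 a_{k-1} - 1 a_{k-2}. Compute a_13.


Iterating the recurrence forward:
a_0 = 2
a_1 = 0
a_2 = 3*0 - 1*2 = -2
a_3 = 3*-2 - 1*0 = -6
a_4 = 3*-6 - 1*-2 = -16
a_5 = 3*-16 - 1*-6 = -42
a_6 = 3*-42 - 1*-16 = -110
a_7 = 3*-110 - 1*-42 = -288
a_8 = 3*-288 - 1*-110 = -754
a_9 = 3*-754 - 1*-288 = -1974
a_10 = 3*-1974 - 1*-754 = -5168
a_11 = 3*-5168 - 1*-1974 = -13530
a_12 = 3*-13530 - 1*-5168 = -35422
a_13 = 3*-35422 - 1*-13530 = -92736
So a_13 = -92736.

-92736


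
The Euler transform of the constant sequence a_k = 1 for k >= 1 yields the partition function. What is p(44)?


The Euler transform converts the sequence a_k = 1 into the number of integer partitions.
Using the recurrence or dynamic programming:
p(44) = 75175

75175


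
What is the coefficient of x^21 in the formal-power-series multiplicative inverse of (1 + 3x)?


The inverse is 1/(1 + 3x). Apply the geometric identity 1/(1 - y) = sum_{k>=0} y^k with y = -3x:
1/(1 + 3x) = sum_{k>=0} (-3)^k x^k.
So the coefficient of x^21 is (-3)^21 = -10460353203.

-10460353203


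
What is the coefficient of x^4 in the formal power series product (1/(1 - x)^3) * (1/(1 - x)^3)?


Combine the factors: (1/(1 - x)^3) * (1/(1 - x)^3) = 1/(1 - x)^6.
Then use 1/(1 - x)^r = sum_{k>=0} C(k + r - 1, r - 1) x^k with r = 6 and k = 4:
C(9, 5) = 126.

126


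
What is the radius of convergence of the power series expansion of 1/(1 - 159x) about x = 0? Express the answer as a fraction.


Expanding 1/(1 - 159x) = sum_{k>=0} 159^k x^k, the series converges when |159x| < 1, i.e., |x| < 1/159.
So the radius of convergence is 1/159 = 1/159.

1/159


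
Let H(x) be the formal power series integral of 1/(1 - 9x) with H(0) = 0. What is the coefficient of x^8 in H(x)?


1/(1 - 9x) = sum_{k>=0} 9^k x^k. Integrating termwise with H(0) = 0:
H(x) = sum_{k>=0} 9^k x^(k+1) / (k+1) = sum_{m>=1} 9^(m-1) x^m / m.
For m = 8: 9^7/8 = 4782969/8 = 4782969/8.

4782969/8


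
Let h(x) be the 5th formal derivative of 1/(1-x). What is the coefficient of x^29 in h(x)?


Differentiating 5 times: d^5/dx^5 [1/(1-x)] = 5!/(1-x)^6.
The expansion 1/(1-x)^6 = sum_{k>=0} C(k+5, 5) x^k, so the coefficient of x^n in 5!/(1-x)^6 is 5! * C(n+5, 5).
For n = 29: 120 * C(34, 5) = 120 * 278256 = 33390720

33390720


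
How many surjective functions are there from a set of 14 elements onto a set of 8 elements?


By inclusion-exclusion on which target elements are missed, the number of surjections from an n-set onto a k-set is
surj(n, k) = sum_{j=0}^{k} (-1)^j C(k, j) (k - j)^n.
Equivalently surj(n, k) = k! * S(n, k), where S(n, k) is the Stirling number of the second kind.
For n = 14, k = 8:
S(14, 8) = 20912320, so
surj = 8! * 20912320 = 40320 * 20912320 = 843184742400.

843184742400


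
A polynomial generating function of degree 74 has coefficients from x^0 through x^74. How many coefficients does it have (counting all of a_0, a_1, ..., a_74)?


A polynomial of degree 74 takes the form a_0 + a_1 x + ... + a_74 x^74.
The number of coefficients is 74 + 1 = 75.

75


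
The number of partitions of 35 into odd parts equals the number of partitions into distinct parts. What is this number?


Computing partitions of 35 into odd parts (1, 3, 5, ...):
Using the generating function prod_{k>=0} 1/(1-x^(2k+1)),
the count is 585

585


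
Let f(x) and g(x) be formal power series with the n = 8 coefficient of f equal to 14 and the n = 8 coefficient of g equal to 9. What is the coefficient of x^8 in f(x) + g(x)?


Addition of formal power series is termwise.
The coefficient of x^8 in f + g = 14 + 9
= 23

23


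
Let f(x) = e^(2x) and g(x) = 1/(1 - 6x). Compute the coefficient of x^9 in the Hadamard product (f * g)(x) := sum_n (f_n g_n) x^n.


Expanding: f_k = 2^k/k! (from e^(2x)) and g_k = 6^k (from 1/(1 - 6x)). So the Hadamard coefficient (f * g)_k = 2^k 6^k / k! = (12)^k / k!.
For k = 9: 12^9/9! = 5159780352/362880 = 497664/35.

497664/35


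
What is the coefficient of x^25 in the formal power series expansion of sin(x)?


The Maclaurin series is sin(t) = sum_{k>=0} (-1)^k t^(2k+1) / (2k+1)!, so substituting t = x, only odd powers of x are nonzero, with coefficient of x^(2k+1) equal to (-1)^k / (2k+1)!.
Write 25 = 2*12 + 1, giving the coefficient (-1)^12 / 25! = 1/15511210043330985984000000 = 1/15511210043330985984000000.

1/15511210043330985984000000


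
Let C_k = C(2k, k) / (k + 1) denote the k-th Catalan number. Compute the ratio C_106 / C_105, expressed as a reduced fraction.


Using C_k = (2k)! / (k! (k+1)!), the ratio C_{k+1}/C_k simplifies to
C_{k+1}/C_k = [(2k+2)! / ((k+1)! (k+2)!)] * [k! (k+1)! / (2k)!]
 = (2k+2)(2k+1) / ((k+1)(k+2)) = 2(2k+1) / (k+2).
For k = 105: 2(2*105 + 1) / (105 + 2) = 422/107 = 422/107.

422/107


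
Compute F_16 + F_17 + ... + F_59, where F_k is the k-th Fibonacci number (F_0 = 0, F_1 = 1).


Use the identity sum_{k=0}^{N} F_k = F_{N+2} - 1 (which follows from F_{k+2} - F_{k+1} = F_k). Then
sum_{k=16}^{59} F_k = (F_{61} - 1) - (F_{17} - 1) = F_{61} - F_{17}.
Computing: F_{61} = 2504730781961, F_{17} = 1597, so
Sum = 2504730781961 - 1597 = 2504730780364.

2504730780364


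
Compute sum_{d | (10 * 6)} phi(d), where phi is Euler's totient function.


First, 10 * 6 = 60. One classical identity is sum_{d | n} phi(d) = n (each k in [1, n] has a unique gcd with n, and among the k's with gcd(k, n) = n/d there are phi(d) of them). So the sum equals 60. We also verify directly:
Divisors of 60: 1, 2, 3, 4, 5, 6, 10, 12, 15, 20, 30, 60.
phi values: 1, 1, 2, 2, 4, 2, 4, 4, 8, 8, 8, 16.
Sum = 60.

60


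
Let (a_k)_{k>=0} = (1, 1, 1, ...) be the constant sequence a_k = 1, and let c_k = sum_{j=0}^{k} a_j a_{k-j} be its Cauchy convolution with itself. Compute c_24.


Since a_j = 1 for all j >= 0, the convolution sum becomes
c_k = sum_{j=0}^{k} 1 * 1 = 1 * (k + 1).
Equivalently, the generating function of (a_k) is 1/(1 - x) and its square is 1/(1 - x)^2 = sum_{k>=0} 1(k + 1) x^k.
For k = 24: 1 * 25 = 25.

25


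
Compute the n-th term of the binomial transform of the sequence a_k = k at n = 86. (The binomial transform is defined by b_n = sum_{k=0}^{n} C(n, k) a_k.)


With a_k = k, b_n = sum_{k=0}^{n} C(n, k) k. Using k * C(n, k) = n * C(n-1, k-1) gives b_n = n * sum_{k>=1} C(n-1, k-1) = n * 2^(n-1).
For n = 86: 86 * 2^85 = 86 * 38685626227668133590597632 = 3326963855579459488791396352.

3326963855579459488791396352


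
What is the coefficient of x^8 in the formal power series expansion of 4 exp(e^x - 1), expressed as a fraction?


exp(e^x - 1) is the exponential generating function for the Bell numbers Bell_k: exp(e^x - 1) = sum_{k>=0} Bell_k x^k / k!.
So the coefficient of x^8 in 4 exp(e^x - 1) is 4 Bell_8 / 8!.
Computing: Bell_8 = 4140 and 8! = 40320, giving
4 * 4140/40320 = 23/56.

23/56


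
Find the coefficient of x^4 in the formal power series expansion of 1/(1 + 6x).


Write 1/(1 + c x) = 1/(1 - (-c) x) and apply the geometric-series identity
1/(1 - y) = sum_{k>=0} y^k to get 1/(1 + c x) = sum_{k>=0} (-c)^k x^k.
So the coefficient of x^k is (-c)^k = (-1)^k * c^k.
Here c = 6 and k = 4:
(-6)^4 = 1 * 1296 = 1296

1296


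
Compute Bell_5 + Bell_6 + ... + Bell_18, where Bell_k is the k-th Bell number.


Recall Bell_k counts set partitions of a k-set (with Bell_0 = 1 by convention).
Bell_5 through Bell_18: 52, 203, 877, 4140, 21147, 115975, 678570, 4213597, 27644437, 190899322, 1382958545, 10480142147, 82864869804, 682076806159
Sum = 52 + 203 + 877 + 4140 + 21147 + 115975 + 678570 + 4213597 + 27644437 + 190899322 + 1382958545 + 10480142147 + 82864869804 + 682076806159 = 777028354975.

777028354975


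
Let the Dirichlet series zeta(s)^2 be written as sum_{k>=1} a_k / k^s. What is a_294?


The Dirichlet convolution of the constant function 1 with itself gives (1 * 1)(k) = sum_{d | k} 1 = d(k), the number of positive divisors of k.
Since zeta(s) = sum_{k>=1} 1/k^s, we have zeta(s)^2 = sum_{k>=1} d(k)/k^s, so a_k = d(k).
For k = 294: the divisors are 1, 2, 3, 6, 7, 14, 21, 42, 49, 98, 147, 294.
Count = 12.

12


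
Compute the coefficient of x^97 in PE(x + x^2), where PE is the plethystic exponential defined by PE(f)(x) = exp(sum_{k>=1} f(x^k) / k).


With f(x) = x + x^2, the exponent is sum_{k>=1} (x^k + x^(2k)) / k = -ln(1 - x) - ln(1 - x^2). Exponentiating:
PE(x + x^2) = 1 / ((1 - x)(1 - x^2)).
This is the generating function for partitions of n into parts of size 1 or 2. The number of 2's can be any j in 0..48, and the rest are 1's, so
[x^97] = floor(97/2) + 1 = 49.

49


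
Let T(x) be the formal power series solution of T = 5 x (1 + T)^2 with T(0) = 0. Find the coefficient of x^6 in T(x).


Apply the Lagrange inversion formula: if T = 5 x * phi(T) with phi(t) = (1 + t)^2, then [x^n] T = 5^n * (1/n) [t^(n-1)] phi(t)^n = 5^n * (1/n) [t^(n-1)] (1 + t)^(2n) = 5^n * (1/n) C(2n, n-1).
Using the identity C(2n, n-1) = C(2n, n) * n / (n+1), the unscaled factor equals C(2n, n) / (n+1) = C_n, the n-th Catalan number.
For n = 6: C_6 = C(12, 6) / 7 = 924/7 = 132.
With the 5^6 = 15625 factor, the coefficient is 15625 * 132 = 2062500.

2062500


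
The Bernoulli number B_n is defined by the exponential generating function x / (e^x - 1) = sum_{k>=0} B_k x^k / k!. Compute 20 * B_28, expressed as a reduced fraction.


Bernoulli numbers can also be computed recursively via B_0 = 1 and sum_{j=0}^{m} C(m+1, j) B_j = 0 for m >= 1. Odd-index Bernoulli numbers vanish for k >= 3.
Computing B_28 = -23749461029/870, so 20 * B_28 = 20 * -23749461029/870 = -47498922058/87.

-47498922058/87


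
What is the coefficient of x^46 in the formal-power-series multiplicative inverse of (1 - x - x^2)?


Let the inverse be f(x) = sum_{k>=0} a_k x^k. From f(x) * (1 - x - x^2) = 1 and matching coefficients:
 x^0: a_0 = 1.
 x^1: a_1 - a_0 = 0, so a_1 = 1.
 x^k (k >= 2): a_k - a_{k-1} - a_{k-2} = 0, i.e. a_k = a_{k-1} + a_{k-2}.
This is the Fibonacci-type recurrence shifted so that a_0 = a_1 = 1.
Iterating: a_0=1, a_1=1, a_2=2, a_3=3, a_4=5, a_5=8, a_6=13, a_7=21, a_8=34, a_9=55, ...
a_46 = 2971215073.

2971215073


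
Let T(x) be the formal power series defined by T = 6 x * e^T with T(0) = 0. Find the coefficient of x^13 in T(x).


Apply the Lagrange inversion formula: if T = 6 x * phi(T) with phi(t) = e^t, then
[x^n] T = 6^n * (1/n) [t^(n-1)] phi(t)^n = 6^n * (1/n) [t^(n-1)] e^(n t) = 6^n * (1/n) * n^(n-1) / (n-1)! = 6^n * n^(n-1) / n!.
When c = 1 this is the Cayley count of rooted labeled trees on n vertices, divided by n!.
For n = 13: 6^13 * 13^12 / 13! = 13060694016 * 23298085122481/6227020800 = 94066914762214056/1925.

94066914762214056/1925


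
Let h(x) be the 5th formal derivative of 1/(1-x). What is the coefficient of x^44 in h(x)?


Differentiating 5 times: d^5/dx^5 [1/(1-x)] = 5!/(1-x)^6.
The expansion 1/(1-x)^6 = sum_{k>=0} C(k+5, 5) x^k, so the coefficient of x^n in 5!/(1-x)^6 is 5! * C(n+5, 5).
For n = 44: 120 * C(49, 5) = 120 * 1906884 = 228826080

228826080


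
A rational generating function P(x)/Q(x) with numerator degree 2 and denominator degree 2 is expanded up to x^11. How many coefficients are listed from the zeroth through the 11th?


Expanding up to x^11 gives the coefficients for x^0, x^1, ..., x^11.
That is 11 + 1 = 12 coefficients in total.

12


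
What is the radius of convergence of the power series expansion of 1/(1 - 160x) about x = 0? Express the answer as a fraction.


Expanding 1/(1 - 160x) = sum_{k>=0} 160^k x^k, the series converges when |160x| < 1, i.e., |x| < 1/160.
So the radius of convergence is 1/160 = 1/160.

1/160


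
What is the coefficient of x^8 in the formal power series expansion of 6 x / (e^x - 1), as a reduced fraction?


The exponential generating function for Bernoulli numbers is
x / (e^x - 1) = sum_{k>=0} B_k x^k / k!.
So the coefficient of x^8 in 6 x / (e^x - 1) is 6 B_8 / 8!.
Computing: B_8 = -1/30, 8! = 40320, giving
6 * -1/30 / 40320 = -1/201600.

-1/201600


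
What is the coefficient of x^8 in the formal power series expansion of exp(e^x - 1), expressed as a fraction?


exp(e^x - 1) is the exponential generating function for the Bell numbers Bell_k: exp(e^x - 1) = sum_{k>=0} Bell_k x^k / k!.
So the coefficient of x^8 in exp(e^x - 1) is Bell_8 / 8!.
Computing: Bell_8 = 4140 and 8! = 40320, giving
4140/40320 = 23/224.

23/224


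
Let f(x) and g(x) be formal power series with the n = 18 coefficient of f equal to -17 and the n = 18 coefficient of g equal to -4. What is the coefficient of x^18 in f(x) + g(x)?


Addition of formal power series is termwise.
The coefficient of x^18 in f + g = -17 + -4
= -21

-21


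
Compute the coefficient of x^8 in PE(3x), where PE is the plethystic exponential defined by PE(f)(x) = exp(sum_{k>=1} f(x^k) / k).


With f(x) = 3x, the exponent is sum_{k>=1} 3 x^k / k = 3 * (-ln(1 - x)). Exponentiating:
PE(3x) = exp(-3 ln(1 - x)) = 1/(1 - x)^3.
By the negative binomial expansion, [x^n] 1/(1 - x)^3 = C(n + 2, 2).
For n = 8: C(10, 2) = 45.

45


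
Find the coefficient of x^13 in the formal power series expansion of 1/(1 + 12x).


Write 1/(1 + c x) = 1/(1 - (-c) x) and apply the geometric-series identity
1/(1 - y) = sum_{k>=0} y^k to get 1/(1 + c x) = sum_{k>=0} (-c)^k x^k.
So the coefficient of x^k is (-c)^k = (-1)^k * c^k.
Here c = 12 and k = 13:
(-12)^13 = -1 * 106993205379072 = -106993205379072

-106993205379072


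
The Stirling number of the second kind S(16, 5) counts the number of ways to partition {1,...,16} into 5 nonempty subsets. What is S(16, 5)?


Using the explicit formula S(n,k) = (1/k!) sum_{j=0}^{k} (-1)^(k-j) C(k,j) j^n:
S(16, 5) = 1096190550
Equivalently, S(n,k) is n! times the coefficient of x^n in the EGF (e^x - 1)^k / k!.

1096190550


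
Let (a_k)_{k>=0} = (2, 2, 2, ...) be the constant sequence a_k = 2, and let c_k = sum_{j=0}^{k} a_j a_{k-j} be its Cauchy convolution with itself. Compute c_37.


Since a_j = 2 for all j >= 0, the convolution sum becomes
c_k = sum_{j=0}^{k} 2 * 2 = 4 * (k + 1).
Equivalently, the generating function of (a_k) is 2/(1 - x) and its square is 4/(1 - x)^2 = sum_{k>=0} 4(k + 1) x^k.
For k = 37: 4 * 38 = 152.

152
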